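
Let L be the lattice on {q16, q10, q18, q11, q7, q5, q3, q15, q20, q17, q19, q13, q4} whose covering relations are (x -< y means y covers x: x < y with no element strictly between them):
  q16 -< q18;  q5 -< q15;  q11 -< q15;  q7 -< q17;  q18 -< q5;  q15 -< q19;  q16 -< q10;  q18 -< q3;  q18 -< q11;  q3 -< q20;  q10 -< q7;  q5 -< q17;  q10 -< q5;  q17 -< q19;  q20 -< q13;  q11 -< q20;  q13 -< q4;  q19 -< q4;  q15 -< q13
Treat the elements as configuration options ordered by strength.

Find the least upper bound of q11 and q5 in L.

Common upper bounds of {q11, q5}: q13, q15, q19, q4.
The least among these is q15.

q15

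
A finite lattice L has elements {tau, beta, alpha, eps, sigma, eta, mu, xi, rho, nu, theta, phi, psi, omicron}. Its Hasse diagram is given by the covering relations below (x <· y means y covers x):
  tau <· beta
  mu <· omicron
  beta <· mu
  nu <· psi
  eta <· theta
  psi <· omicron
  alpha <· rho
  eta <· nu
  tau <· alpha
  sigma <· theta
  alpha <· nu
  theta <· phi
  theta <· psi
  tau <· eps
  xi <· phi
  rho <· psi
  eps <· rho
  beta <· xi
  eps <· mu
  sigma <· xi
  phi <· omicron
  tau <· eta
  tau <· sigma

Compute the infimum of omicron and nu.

nu

Common lower bounds of {omicron, nu}: alpha, eta, nu, tau.
The greatest among these is nu.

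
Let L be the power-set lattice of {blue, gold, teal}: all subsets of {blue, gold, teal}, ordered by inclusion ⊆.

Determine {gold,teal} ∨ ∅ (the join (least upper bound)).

{gold,teal}

Under ⊆, join is union: {gold,teal} ∪ ∅ = {gold,teal}.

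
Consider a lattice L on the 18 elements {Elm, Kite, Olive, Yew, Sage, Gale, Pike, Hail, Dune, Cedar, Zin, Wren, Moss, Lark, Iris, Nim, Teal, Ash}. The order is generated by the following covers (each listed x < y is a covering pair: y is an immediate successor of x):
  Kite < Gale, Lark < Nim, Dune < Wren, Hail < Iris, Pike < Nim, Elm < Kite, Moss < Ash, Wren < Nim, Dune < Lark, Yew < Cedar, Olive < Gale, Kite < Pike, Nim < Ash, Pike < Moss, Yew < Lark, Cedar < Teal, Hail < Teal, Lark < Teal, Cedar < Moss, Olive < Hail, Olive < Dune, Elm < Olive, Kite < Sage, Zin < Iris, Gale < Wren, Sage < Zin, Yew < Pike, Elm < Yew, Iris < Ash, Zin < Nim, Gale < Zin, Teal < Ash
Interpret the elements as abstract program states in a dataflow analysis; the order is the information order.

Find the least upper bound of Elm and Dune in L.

Dune

Common upper bounds of {Elm, Dune}: Ash, Dune, Lark, Nim, Teal, Wren.
The least among these is Dune.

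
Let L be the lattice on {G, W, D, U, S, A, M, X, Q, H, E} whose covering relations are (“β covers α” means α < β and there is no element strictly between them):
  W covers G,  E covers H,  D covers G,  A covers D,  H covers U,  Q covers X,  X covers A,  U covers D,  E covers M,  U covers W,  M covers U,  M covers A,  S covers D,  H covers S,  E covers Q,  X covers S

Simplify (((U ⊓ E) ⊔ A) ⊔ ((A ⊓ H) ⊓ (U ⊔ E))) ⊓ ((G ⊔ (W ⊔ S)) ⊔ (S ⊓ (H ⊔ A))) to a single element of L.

U ∧ E = U
U ∨ A = M
A ∧ H = D
U ∨ E = E
D ∧ E = D
M ∨ D = M
W ∨ S = H
G ∨ H = H
H ∨ A = E
S ∧ E = S
H ∨ S = H
M ∧ H = U

U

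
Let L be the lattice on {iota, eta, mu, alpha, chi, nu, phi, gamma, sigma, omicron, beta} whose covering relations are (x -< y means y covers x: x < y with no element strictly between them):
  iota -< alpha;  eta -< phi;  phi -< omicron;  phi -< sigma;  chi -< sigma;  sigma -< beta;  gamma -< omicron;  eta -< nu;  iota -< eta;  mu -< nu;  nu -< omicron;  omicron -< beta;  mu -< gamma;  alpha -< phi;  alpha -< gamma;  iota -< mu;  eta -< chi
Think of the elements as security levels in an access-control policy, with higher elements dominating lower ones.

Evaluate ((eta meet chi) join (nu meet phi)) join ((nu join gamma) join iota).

eta ∧ chi = eta
nu ∧ phi = eta
eta ∨ eta = eta
nu ∨ gamma = omicron
omicron ∨ iota = omicron
eta ∨ omicron = omicron

omicron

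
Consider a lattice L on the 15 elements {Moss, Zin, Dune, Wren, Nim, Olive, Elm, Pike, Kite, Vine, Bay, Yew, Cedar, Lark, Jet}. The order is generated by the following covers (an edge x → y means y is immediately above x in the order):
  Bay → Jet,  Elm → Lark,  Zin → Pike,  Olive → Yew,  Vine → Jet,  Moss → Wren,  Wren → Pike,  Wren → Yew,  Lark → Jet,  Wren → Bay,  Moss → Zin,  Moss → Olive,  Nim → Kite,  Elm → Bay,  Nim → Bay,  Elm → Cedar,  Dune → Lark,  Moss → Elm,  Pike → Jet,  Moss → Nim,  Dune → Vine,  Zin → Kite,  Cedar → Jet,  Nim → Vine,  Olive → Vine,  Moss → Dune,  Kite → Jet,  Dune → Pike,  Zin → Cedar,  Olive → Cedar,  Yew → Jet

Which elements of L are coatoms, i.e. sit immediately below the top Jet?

Bay, Cedar, Kite, Lark, Pike, Vine, Yew

The coatoms are exactly the elements covered by Jet: Bay, Cedar, Kite, Lark, Pike, Vine, Yew.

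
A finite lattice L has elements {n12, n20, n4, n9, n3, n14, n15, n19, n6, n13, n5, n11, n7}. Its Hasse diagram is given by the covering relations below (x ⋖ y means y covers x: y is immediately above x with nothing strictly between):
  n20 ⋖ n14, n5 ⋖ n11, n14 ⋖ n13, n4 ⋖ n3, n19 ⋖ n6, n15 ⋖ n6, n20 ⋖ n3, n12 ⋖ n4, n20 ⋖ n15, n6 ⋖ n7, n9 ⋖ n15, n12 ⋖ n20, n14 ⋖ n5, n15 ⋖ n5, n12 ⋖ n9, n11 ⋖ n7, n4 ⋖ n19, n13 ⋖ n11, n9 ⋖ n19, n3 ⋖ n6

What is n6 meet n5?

n15

Common lower bounds of {n6, n5}: n12, n15, n20, n9.
The greatest among these is n15.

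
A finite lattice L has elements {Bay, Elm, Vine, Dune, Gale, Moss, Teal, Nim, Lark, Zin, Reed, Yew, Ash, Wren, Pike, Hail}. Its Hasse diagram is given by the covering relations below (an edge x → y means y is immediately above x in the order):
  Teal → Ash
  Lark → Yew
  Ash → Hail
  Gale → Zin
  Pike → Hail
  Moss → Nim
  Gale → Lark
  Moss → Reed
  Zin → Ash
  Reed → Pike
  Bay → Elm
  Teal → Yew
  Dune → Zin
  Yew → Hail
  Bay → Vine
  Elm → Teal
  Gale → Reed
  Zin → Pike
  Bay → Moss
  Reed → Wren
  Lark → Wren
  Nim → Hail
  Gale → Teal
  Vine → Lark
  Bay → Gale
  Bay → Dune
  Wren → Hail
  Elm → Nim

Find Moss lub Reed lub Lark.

Common upper bounds of {Moss, Reed, Lark}: Hail, Wren.
The least among these is Wren.

Wren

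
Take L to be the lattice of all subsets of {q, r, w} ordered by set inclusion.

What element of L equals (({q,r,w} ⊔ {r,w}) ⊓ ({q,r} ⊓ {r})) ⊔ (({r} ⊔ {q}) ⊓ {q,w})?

{q,r}

{q,r,w} ∨ {r,w} = {q,r,w}
{q,r} ∧ {r} = {r}
{q,r,w} ∧ {r} = {r}
{r} ∨ {q} = {q,r}
{q,r} ∧ {q,w} = {q}
{r} ∨ {q} = {q,r}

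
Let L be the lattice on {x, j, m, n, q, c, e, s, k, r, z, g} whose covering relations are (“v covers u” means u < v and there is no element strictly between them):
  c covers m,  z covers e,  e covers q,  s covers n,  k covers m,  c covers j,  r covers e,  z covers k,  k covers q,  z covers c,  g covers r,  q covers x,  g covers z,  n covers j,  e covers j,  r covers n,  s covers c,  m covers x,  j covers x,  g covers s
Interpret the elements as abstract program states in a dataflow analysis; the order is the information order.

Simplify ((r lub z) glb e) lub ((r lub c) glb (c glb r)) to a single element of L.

r ∨ z = g
g ∧ e = e
r ∨ c = g
c ∧ r = j
g ∧ j = j
e ∨ j = e

e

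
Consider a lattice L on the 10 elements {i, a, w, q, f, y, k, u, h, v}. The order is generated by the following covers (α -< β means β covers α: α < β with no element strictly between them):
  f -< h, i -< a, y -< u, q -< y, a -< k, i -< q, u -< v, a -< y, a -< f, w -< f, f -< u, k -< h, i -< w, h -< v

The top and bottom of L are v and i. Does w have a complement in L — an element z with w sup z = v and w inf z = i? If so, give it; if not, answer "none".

none

For every candidate z, either w ∨ z ≠ v or w ∧ z ≠ i; no complement exists.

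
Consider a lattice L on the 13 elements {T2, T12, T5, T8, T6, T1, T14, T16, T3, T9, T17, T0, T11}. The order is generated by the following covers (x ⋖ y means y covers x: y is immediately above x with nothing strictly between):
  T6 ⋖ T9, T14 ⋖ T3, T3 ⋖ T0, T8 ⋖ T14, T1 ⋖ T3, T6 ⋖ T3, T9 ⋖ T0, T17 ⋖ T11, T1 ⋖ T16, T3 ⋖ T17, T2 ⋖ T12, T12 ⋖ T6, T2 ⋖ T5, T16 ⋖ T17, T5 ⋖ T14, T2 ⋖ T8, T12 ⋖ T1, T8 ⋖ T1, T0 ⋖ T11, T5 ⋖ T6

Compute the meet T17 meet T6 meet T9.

Common lower bounds of {T17, T6, T9}: T12, T2, T5, T6.
The greatest among these is T6.

T6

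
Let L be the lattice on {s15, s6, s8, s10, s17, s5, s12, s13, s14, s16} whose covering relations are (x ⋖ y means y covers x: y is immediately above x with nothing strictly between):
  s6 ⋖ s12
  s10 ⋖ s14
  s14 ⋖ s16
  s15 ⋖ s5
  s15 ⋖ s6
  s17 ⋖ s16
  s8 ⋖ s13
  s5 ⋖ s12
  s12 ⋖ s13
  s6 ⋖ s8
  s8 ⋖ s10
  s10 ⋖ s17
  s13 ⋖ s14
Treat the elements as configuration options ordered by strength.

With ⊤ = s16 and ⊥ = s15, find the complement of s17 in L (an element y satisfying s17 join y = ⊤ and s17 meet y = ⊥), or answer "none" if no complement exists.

Need y with s17 ∨ y = s16 and s17 ∧ y = s15.
Checking each element gives: s5.

s5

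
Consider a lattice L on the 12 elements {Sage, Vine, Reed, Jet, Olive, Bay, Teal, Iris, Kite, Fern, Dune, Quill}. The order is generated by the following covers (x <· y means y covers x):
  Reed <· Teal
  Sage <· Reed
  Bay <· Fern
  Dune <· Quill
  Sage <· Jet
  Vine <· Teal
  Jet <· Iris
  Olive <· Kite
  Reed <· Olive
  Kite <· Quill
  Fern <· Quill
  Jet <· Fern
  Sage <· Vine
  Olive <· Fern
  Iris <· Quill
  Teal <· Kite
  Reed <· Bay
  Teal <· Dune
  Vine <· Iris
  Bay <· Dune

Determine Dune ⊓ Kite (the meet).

Teal

Common lower bounds of {Dune, Kite}: Reed, Sage, Teal, Vine.
The greatest among these is Teal.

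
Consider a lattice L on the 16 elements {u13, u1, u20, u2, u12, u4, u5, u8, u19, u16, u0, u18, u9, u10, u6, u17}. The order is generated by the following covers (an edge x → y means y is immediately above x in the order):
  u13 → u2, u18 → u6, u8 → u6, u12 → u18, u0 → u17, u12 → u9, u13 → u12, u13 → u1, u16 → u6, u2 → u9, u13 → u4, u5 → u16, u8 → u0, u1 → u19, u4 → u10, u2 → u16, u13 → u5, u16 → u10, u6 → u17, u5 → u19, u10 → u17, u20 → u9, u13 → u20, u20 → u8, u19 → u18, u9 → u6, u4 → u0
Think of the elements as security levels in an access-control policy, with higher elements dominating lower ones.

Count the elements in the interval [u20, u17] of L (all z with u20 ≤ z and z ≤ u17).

The interval [u20, u17] = {u0, u17, u20, u6, u8, u9}, which has 6 elements.

6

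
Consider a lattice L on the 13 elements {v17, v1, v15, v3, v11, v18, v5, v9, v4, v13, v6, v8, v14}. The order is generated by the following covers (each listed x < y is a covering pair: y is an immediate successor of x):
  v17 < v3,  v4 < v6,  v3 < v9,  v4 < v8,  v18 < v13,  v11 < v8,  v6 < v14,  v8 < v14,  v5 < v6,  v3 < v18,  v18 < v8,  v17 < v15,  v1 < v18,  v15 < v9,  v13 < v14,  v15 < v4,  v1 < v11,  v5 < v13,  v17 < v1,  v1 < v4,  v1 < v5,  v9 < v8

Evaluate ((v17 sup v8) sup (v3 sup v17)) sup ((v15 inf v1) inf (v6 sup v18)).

v8

v17 ∨ v8 = v8
v3 ∨ v17 = v3
v8 ∨ v3 = v8
v15 ∧ v1 = v17
v6 ∨ v18 = v14
v17 ∧ v14 = v17
v8 ∨ v17 = v8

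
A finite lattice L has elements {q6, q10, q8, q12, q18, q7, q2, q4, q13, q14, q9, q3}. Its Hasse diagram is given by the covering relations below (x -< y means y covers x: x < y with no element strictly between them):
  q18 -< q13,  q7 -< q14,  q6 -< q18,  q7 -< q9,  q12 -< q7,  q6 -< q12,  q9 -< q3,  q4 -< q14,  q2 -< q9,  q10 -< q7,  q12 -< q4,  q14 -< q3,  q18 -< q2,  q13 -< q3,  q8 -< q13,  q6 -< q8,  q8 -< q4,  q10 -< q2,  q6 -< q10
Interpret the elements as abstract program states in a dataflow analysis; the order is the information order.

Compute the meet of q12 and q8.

q6

Common lower bounds of {q12, q8}: q6.
The greatest among these is q6.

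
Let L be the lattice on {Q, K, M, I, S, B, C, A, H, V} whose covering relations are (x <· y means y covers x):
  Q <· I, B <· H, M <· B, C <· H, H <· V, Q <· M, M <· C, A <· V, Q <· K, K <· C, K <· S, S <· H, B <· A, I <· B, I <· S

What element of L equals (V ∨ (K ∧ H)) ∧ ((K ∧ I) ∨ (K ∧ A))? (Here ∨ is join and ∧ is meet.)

K ∧ H = K
V ∨ K = V
K ∧ I = Q
K ∧ A = Q
Q ∨ Q = Q
V ∧ Q = Q

Q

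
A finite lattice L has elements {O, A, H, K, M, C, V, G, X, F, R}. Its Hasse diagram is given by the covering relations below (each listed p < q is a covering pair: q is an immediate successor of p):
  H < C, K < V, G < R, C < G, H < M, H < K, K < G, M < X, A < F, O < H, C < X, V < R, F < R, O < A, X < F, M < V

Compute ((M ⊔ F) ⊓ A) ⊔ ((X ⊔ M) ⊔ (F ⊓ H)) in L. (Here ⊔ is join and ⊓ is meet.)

M ∨ F = F
F ∧ A = A
X ∨ M = X
F ∧ H = H
X ∨ H = X
A ∨ X = F

F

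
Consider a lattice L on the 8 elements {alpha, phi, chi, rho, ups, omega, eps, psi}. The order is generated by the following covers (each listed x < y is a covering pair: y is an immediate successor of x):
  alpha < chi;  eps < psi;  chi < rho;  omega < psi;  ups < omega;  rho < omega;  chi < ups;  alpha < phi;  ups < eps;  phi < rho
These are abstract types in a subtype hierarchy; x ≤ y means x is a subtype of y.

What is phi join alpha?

Common upper bounds of {phi, alpha}: omega, phi, psi, rho.
The least among these is phi.

phi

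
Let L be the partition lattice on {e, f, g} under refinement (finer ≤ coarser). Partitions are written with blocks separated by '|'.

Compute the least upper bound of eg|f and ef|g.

Common upper bounds of {eg|f, ef|g}: efg.
The least among these is efg.

efg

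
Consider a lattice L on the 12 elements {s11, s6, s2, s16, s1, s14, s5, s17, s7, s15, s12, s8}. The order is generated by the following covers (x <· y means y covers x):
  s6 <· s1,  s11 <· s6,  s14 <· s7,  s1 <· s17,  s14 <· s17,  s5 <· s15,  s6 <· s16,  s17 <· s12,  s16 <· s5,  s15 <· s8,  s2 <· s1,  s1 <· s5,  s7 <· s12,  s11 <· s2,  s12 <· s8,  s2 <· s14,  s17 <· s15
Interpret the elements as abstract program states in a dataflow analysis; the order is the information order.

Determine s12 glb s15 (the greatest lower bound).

Common lower bounds of {s12, s15}: s1, s11, s14, s17, s2, s6.
The greatest among these is s17.

s17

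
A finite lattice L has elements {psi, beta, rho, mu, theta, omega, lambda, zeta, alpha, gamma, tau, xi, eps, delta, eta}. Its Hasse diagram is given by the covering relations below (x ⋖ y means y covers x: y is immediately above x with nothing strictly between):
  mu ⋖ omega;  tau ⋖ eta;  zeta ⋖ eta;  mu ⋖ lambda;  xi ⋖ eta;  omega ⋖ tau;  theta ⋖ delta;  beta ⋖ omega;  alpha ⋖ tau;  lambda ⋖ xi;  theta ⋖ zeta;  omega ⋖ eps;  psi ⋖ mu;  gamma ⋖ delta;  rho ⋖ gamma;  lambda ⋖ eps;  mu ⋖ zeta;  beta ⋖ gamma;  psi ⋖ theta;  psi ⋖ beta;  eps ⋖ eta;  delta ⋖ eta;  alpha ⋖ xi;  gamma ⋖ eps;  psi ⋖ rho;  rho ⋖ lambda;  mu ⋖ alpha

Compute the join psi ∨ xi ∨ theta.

Common upper bounds of {psi, xi, theta}: eta.
The least among these is eta.

eta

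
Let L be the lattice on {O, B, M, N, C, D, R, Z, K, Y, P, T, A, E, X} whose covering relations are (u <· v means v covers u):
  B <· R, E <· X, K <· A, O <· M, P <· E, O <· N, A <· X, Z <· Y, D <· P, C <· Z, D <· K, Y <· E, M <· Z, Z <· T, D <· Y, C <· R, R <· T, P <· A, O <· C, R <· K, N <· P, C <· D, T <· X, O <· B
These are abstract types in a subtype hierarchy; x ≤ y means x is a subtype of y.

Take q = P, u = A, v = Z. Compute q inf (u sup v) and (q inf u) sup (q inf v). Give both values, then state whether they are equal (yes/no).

P; P; yes

u sup v = X, so q inf (u sup v) = P inf X = P.
q inf u = P and q inf v = C, so (q inf u) sup (q inf v) = P sup C = P.
Equal: yes.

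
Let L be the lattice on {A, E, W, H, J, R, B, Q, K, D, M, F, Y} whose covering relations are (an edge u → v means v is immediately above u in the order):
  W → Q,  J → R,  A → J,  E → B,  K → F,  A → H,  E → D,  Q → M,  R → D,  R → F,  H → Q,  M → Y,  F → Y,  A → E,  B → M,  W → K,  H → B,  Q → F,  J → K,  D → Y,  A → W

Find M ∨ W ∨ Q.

M

Common upper bounds of {M, W, Q}: M, Y.
The least among these is M.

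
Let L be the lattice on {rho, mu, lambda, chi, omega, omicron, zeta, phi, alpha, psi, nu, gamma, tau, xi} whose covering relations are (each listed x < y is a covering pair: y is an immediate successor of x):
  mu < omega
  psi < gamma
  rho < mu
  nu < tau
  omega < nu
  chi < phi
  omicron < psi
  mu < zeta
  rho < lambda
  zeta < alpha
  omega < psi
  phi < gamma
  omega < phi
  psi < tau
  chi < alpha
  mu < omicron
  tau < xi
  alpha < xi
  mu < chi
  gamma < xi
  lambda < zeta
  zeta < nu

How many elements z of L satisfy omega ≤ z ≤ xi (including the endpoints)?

7

The interval [omega, xi] = {gamma, nu, omega, phi, psi, tau, xi}, which has 7 elements.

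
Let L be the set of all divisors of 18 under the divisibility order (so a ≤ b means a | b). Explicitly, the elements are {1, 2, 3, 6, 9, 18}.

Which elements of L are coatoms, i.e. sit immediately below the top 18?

6, 9

The coatoms are exactly the elements covered by 18: 6, 9.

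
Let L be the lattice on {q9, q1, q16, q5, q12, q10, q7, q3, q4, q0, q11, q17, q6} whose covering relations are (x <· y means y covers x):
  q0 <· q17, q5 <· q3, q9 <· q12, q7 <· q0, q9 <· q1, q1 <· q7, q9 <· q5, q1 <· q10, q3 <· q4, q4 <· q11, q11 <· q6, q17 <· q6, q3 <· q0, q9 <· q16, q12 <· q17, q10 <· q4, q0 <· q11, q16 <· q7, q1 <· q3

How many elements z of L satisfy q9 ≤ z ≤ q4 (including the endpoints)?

6

The interval [q9, q4] = {q1, q10, q3, q4, q5, q9}, which has 6 elements.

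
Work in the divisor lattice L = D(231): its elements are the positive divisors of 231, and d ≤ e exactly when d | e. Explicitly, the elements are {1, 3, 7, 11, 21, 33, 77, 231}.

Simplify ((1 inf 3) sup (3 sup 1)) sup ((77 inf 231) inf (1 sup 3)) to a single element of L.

3

1 ∧ 3 = 1
3 ∨ 1 = 3
1 ∨ 3 = 3
77 ∧ 231 = 77
1 ∨ 3 = 3
77 ∧ 3 = 1
3 ∨ 1 = 3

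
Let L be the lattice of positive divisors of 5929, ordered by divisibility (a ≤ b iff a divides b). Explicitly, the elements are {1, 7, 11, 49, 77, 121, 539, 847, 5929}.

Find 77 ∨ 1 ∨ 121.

Common upper bounds of {77, 1, 121}: 5929, 847.
The least among these is 847.

847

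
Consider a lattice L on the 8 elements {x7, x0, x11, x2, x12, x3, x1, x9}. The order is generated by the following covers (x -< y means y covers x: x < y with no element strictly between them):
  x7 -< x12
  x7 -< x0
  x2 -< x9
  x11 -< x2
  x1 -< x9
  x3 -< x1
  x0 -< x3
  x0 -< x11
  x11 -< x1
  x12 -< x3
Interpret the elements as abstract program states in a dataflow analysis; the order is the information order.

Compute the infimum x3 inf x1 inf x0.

Common lower bounds of {x3, x1, x0}: x0, x7.
The greatest among these is x0.

x0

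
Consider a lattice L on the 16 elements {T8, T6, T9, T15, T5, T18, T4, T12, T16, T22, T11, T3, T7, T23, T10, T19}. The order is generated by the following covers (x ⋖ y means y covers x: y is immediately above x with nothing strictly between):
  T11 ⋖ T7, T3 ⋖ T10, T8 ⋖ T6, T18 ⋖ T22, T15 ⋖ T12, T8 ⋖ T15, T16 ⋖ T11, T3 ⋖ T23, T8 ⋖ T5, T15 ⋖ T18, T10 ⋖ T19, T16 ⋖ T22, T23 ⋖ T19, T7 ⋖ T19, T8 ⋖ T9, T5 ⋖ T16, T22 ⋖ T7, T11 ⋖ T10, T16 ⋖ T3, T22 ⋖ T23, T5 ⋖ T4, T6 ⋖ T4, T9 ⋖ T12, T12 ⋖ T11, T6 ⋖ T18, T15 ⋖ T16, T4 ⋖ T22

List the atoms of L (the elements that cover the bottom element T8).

T15, T5, T6, T9

The atoms are exactly the elements that cover T8: T15, T5, T6, T9.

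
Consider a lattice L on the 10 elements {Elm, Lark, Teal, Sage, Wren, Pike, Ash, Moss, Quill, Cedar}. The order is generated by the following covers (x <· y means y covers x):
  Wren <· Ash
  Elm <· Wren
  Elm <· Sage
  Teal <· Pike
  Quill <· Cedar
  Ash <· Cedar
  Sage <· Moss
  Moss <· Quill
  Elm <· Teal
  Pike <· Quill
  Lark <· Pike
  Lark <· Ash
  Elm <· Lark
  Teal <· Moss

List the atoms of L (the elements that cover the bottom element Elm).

The atoms are exactly the elements that cover Elm: Lark, Sage, Teal, Wren.

Lark, Sage, Teal, Wren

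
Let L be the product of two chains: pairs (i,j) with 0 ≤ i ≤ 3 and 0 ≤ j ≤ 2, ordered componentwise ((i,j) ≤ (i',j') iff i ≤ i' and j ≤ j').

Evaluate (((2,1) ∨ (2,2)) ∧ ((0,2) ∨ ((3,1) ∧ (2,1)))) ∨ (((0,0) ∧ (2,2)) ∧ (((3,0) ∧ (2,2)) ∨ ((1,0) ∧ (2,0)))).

(2,2)

(2,1) ∨ (2,2) = (2,2)
(3,1) ∧ (2,1) = (2,1)
(0,2) ∨ (2,1) = (2,2)
(2,2) ∧ (2,2) = (2,2)
(0,0) ∧ (2,2) = (0,0)
(3,0) ∧ (2,2) = (2,0)
(1,0) ∧ (2,0) = (1,0)
(2,0) ∨ (1,0) = (2,0)
(0,0) ∧ (2,0) = (0,0)
(2,2) ∨ (0,0) = (2,2)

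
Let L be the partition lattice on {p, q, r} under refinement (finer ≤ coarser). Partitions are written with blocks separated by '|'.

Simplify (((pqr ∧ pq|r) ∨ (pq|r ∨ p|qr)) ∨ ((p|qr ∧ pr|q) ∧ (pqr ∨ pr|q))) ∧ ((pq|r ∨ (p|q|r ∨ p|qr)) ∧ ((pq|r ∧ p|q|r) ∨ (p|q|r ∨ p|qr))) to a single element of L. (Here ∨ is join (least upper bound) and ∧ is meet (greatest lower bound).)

p|qr

pqr ∧ pq|r = pq|r
pq|r ∨ p|qr = pqr
pq|r ∨ pqr = pqr
p|qr ∧ pr|q = p|q|r
pqr ∨ pr|q = pqr
p|q|r ∧ pqr = p|q|r
pqr ∨ p|q|r = pqr
p|q|r ∨ p|qr = p|qr
pq|r ∨ p|qr = pqr
pq|r ∧ p|q|r = p|q|r
p|q|r ∨ p|qr = p|qr
p|q|r ∨ p|qr = p|qr
pqr ∧ p|qr = p|qr
pqr ∧ p|qr = p|qr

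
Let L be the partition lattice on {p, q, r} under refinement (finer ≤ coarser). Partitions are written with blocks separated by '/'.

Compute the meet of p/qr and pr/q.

p/q/r

The meet (common refinement) of p/qr and pr/q intersects blocks pairwise, giving p/q/r.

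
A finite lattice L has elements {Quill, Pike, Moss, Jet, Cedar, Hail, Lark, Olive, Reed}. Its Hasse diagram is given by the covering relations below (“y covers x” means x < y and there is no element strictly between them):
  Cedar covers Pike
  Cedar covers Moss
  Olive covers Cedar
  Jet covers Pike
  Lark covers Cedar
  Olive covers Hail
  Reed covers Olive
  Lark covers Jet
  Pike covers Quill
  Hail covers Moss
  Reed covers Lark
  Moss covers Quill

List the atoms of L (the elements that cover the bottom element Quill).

Moss, Pike

The atoms are exactly the elements that cover Quill: Moss, Pike.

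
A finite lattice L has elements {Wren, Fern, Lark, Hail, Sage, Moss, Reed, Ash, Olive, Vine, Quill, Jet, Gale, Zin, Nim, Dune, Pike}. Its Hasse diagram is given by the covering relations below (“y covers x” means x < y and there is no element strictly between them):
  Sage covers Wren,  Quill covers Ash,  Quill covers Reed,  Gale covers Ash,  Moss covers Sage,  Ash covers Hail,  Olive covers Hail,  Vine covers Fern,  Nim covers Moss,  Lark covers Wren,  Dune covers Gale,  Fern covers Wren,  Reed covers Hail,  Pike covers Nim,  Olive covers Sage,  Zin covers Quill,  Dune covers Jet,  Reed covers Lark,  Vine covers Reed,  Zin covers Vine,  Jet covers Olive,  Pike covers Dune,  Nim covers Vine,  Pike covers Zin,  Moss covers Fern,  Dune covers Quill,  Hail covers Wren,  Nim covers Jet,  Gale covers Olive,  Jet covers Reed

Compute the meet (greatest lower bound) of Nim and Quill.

Common lower bounds of {Nim, Quill}: Hail, Lark, Reed, Wren.
The greatest among these is Reed.

Reed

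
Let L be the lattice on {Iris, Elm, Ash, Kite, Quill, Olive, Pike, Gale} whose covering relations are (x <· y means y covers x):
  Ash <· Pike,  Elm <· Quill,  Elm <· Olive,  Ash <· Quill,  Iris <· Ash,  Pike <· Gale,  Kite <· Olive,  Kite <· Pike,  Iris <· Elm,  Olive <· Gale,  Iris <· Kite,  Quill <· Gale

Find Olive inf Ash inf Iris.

Common lower bounds of {Olive, Ash, Iris}: Iris.
The greatest among these is Iris.

Iris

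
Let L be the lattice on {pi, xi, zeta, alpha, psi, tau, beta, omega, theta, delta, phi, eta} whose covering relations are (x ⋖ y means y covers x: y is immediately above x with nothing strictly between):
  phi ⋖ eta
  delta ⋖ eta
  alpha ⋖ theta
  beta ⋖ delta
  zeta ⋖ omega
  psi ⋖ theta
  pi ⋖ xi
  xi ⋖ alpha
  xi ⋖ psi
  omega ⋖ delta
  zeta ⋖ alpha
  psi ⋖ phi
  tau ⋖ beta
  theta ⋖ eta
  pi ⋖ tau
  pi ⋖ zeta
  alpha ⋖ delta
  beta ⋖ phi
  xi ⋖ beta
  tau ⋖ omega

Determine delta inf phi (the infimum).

Common lower bounds of {delta, phi}: beta, pi, tau, xi.
The greatest among these is beta.

beta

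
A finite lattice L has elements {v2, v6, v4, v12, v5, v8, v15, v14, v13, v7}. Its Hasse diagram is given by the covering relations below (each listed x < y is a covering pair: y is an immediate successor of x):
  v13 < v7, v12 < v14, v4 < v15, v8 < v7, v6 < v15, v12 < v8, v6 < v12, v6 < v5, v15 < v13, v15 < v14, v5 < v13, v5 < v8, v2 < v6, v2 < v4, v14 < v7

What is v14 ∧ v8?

Common lower bounds of {v14, v8}: v12, v2, v6.
The greatest among these is v12.

v12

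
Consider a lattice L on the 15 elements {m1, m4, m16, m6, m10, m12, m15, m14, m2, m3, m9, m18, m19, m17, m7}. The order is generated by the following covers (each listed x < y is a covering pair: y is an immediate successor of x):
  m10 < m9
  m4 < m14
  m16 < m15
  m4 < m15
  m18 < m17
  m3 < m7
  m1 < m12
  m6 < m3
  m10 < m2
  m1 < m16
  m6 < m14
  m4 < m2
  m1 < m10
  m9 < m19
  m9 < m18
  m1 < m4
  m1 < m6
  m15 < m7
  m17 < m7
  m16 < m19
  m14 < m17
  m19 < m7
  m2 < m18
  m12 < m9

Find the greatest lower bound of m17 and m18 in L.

m18

Common lower bounds of {m17, m18}: m1, m10, m12, m18, m2, m4, m9.
The greatest among these is m18.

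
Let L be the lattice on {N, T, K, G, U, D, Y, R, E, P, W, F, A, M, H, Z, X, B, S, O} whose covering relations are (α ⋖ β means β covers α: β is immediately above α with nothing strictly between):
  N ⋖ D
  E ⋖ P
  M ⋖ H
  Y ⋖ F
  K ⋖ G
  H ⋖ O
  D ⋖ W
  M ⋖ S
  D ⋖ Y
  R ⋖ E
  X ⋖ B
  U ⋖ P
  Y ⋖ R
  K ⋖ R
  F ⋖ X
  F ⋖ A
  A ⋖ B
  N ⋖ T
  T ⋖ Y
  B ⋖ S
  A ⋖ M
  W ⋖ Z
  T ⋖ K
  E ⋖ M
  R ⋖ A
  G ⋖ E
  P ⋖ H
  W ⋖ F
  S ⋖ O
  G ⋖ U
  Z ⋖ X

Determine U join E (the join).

Common upper bounds of {U, E}: H, O, P.
The least among these is P.

P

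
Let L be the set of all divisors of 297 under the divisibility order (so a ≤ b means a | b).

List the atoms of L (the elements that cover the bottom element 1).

11, 3

The atoms are exactly the elements that cover 1: 11, 3.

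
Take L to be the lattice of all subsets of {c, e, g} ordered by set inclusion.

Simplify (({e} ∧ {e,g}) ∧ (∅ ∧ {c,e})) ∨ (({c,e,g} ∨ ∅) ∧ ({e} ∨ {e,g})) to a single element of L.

{e,g}

{e} ∧ {e,g} = {e}
∅ ∧ {c,e} = ∅
{e} ∧ ∅ = ∅
{c,e,g} ∨ ∅ = {c,e,g}
{e} ∨ {e,g} = {e,g}
{c,e,g} ∧ {e,g} = {e,g}
∅ ∨ {e,g} = {e,g}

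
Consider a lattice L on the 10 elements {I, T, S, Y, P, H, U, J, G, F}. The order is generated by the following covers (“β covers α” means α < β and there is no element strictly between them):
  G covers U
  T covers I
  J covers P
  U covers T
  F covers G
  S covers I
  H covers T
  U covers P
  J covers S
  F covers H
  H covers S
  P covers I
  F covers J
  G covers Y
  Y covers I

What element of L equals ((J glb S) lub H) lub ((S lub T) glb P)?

H

J ∧ S = S
S ∨ H = H
S ∨ T = H
H ∧ P = I
H ∨ I = H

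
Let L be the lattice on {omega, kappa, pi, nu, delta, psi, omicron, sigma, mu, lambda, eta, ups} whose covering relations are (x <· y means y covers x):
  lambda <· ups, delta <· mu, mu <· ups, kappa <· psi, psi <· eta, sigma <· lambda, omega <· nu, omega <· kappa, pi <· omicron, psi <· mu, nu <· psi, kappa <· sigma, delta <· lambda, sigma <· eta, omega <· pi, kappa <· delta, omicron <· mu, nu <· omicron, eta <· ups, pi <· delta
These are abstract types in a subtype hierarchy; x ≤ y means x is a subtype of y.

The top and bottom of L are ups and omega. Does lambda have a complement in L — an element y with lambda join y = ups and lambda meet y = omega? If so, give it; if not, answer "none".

Need y with lambda ∨ y = ups and lambda ∧ y = omega.
Checking each element gives: nu.

nu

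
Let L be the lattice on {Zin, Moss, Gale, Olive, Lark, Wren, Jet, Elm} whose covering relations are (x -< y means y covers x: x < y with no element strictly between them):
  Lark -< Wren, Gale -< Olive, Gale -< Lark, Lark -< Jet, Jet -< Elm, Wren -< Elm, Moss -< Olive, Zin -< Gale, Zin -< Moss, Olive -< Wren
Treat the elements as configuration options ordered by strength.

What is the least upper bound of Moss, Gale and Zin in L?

Common upper bounds of {Moss, Gale, Zin}: Elm, Olive, Wren.
The least among these is Olive.

Olive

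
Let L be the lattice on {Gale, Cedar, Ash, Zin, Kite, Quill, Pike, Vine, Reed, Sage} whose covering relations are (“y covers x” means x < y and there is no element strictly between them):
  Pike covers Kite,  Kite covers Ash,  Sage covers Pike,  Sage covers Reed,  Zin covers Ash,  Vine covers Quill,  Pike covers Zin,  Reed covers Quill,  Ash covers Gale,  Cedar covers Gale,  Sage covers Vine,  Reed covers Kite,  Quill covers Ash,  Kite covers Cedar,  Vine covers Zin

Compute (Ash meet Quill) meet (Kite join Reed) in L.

Ash

Ash ∧ Quill = Ash
Kite ∨ Reed = Reed
Ash ∧ Reed = Ash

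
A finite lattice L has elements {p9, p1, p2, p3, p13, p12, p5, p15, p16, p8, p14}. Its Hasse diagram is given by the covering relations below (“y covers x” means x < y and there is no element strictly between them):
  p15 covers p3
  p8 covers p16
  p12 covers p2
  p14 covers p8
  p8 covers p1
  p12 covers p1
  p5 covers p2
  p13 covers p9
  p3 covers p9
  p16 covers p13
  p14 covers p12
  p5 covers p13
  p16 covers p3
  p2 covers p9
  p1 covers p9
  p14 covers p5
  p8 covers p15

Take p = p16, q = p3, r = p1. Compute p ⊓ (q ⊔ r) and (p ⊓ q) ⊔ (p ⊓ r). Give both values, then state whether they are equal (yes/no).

p16; p3; no

q ⊔ r = p8, so p ⊓ (q ⊔ r) = p16 ⊓ p8 = p16.
p ⊓ q = p3 and p ⊓ r = p9, so (p ⊓ q) ⊔ (p ⊓ r) = p3 ⊔ p9 = p3.
Equal: no.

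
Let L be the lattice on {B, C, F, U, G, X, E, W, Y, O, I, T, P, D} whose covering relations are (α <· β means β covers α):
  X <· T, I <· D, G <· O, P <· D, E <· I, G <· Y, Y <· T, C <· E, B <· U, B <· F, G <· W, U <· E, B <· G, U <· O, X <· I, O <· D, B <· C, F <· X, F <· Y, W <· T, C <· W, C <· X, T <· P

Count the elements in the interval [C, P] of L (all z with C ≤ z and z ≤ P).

5

The interval [C, P] = {C, P, T, W, X}, which has 5 elements.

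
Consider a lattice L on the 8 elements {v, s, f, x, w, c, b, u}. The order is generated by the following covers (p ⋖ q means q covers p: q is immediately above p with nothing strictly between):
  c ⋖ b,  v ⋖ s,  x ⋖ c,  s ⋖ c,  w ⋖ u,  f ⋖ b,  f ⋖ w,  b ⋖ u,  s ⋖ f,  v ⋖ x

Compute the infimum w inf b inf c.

s

Common lower bounds of {w, b, c}: s, v.
The greatest among these is s.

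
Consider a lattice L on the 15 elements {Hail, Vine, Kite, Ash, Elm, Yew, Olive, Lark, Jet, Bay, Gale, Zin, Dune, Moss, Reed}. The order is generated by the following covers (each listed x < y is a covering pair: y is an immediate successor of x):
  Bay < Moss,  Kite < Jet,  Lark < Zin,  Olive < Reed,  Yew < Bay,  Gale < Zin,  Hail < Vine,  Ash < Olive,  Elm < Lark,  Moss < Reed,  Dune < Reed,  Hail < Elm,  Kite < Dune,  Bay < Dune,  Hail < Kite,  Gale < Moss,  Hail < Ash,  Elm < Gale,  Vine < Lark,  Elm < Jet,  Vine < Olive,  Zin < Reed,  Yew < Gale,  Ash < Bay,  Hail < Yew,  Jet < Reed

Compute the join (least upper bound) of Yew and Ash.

Bay

Common upper bounds of {Yew, Ash}: Bay, Dune, Moss, Reed.
The least among these is Bay.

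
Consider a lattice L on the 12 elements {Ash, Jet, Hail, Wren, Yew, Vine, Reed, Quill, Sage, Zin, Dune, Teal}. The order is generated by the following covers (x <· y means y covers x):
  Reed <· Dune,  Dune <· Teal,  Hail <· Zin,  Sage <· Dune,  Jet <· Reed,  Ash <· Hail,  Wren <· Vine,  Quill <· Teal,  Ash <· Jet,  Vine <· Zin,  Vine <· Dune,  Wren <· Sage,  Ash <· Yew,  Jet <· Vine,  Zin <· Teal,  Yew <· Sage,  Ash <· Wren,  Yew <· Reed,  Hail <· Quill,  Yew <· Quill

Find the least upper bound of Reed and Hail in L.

Teal

Common upper bounds of {Reed, Hail}: Teal.
The least among these is Teal.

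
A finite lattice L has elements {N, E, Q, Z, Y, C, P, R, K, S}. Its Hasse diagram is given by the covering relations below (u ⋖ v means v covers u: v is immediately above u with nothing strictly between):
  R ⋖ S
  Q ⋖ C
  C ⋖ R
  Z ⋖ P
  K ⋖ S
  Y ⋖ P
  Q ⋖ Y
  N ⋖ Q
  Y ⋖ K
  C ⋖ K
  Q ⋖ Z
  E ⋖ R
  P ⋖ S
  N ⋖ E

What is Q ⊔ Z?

Z

Common upper bounds of {Q, Z}: P, S, Z.
The least among these is Z.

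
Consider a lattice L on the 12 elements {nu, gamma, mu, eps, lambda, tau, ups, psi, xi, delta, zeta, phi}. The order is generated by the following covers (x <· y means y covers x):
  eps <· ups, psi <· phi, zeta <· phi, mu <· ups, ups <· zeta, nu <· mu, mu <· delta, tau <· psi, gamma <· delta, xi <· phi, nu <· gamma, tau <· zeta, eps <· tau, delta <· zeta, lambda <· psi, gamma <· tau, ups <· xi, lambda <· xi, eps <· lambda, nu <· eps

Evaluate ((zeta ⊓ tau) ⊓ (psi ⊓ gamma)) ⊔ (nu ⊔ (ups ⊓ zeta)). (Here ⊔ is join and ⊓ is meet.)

zeta ∧ tau = tau
psi ∧ gamma = gamma
tau ∧ gamma = gamma
ups ∧ zeta = ups
nu ∨ ups = ups
gamma ∨ ups = zeta

zeta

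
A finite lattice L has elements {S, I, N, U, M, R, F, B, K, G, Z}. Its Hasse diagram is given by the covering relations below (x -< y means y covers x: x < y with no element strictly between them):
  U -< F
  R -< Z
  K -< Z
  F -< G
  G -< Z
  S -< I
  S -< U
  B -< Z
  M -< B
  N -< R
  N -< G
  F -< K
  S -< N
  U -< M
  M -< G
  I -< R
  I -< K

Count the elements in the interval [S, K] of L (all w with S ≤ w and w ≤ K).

The interval [S, K] = {F, I, K, S, U}, which has 5 elements.

5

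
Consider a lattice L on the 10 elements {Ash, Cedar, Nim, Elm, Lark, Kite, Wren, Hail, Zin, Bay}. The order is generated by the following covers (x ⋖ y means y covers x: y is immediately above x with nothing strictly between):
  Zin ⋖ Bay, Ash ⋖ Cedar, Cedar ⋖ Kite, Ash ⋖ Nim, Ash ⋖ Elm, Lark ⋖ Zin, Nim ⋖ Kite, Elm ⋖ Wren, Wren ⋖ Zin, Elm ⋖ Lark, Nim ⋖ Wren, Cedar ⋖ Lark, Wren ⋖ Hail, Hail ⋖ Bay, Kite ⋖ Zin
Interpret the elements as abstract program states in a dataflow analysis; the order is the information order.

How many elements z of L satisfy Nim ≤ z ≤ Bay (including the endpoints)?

6

The interval [Nim, Bay] = {Bay, Hail, Kite, Nim, Wren, Zin}, which has 6 elements.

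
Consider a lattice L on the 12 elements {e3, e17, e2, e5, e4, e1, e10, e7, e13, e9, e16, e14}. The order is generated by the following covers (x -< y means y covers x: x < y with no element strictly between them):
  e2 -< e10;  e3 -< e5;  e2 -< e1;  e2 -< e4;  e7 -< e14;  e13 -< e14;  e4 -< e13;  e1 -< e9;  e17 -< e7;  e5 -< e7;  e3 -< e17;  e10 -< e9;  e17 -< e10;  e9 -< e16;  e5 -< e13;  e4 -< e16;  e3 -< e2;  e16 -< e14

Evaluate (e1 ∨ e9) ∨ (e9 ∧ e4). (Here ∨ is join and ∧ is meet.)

e1 ∨ e9 = e9
e9 ∧ e4 = e2
e9 ∨ e2 = e9

e9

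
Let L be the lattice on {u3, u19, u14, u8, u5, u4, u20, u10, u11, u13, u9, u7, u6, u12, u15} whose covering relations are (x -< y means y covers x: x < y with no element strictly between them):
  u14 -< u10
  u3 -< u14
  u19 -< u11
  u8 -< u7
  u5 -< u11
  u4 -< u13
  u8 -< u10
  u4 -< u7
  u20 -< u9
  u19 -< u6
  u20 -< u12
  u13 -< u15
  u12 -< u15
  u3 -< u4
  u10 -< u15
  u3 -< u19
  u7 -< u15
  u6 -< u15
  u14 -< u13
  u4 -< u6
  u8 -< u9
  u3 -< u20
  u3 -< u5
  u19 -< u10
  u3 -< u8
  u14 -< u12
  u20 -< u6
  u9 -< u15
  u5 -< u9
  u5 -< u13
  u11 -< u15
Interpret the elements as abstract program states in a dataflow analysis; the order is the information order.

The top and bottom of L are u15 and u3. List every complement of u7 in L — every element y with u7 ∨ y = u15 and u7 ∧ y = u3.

Need y with u7 ∨ y = u15 and u7 ∧ y = u3.
Checking each element gives: u11, u12, u14, u19, u20, u5.

u11, u12, u14, u19, u20, u5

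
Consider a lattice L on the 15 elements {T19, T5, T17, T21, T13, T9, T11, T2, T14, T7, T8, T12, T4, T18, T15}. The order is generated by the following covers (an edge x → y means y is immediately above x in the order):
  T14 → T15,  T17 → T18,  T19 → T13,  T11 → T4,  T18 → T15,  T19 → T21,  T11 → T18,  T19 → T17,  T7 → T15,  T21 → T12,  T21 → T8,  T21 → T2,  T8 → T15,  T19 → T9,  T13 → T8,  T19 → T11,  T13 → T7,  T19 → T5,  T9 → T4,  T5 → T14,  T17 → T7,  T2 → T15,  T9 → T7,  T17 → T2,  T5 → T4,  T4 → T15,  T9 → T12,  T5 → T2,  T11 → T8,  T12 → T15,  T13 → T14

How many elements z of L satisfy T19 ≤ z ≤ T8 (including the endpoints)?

The interval [T19, T8] = {T11, T13, T19, T21, T8}, which has 5 elements.

5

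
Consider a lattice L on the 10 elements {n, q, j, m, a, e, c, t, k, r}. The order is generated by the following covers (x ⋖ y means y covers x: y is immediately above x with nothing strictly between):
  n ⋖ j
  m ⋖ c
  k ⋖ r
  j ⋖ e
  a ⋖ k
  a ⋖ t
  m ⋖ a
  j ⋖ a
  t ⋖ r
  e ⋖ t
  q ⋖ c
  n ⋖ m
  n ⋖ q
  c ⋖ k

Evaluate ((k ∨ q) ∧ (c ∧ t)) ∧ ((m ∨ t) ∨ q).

m

k ∨ q = k
c ∧ t = m
k ∧ m = m
m ∨ t = t
t ∨ q = r
m ∧ r = m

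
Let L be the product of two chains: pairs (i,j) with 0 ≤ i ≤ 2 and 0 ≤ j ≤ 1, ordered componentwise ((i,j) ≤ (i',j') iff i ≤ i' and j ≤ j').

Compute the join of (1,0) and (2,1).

(2,1)

In a product of chains, the join is componentwise max, giving (2,1).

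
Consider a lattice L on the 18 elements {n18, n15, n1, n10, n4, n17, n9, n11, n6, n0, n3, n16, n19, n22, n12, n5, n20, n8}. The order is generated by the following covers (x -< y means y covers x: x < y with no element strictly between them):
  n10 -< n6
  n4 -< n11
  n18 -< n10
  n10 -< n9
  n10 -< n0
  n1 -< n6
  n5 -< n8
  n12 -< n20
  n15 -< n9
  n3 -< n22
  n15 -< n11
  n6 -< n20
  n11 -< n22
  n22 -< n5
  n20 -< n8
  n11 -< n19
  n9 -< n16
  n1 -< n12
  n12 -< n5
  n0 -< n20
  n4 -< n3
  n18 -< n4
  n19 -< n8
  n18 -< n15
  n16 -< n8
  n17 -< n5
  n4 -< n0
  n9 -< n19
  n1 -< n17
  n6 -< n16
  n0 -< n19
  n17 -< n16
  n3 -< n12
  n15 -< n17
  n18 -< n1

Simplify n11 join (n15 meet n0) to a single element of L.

n11

n15 ∧ n0 = n18
n11 ∨ n18 = n11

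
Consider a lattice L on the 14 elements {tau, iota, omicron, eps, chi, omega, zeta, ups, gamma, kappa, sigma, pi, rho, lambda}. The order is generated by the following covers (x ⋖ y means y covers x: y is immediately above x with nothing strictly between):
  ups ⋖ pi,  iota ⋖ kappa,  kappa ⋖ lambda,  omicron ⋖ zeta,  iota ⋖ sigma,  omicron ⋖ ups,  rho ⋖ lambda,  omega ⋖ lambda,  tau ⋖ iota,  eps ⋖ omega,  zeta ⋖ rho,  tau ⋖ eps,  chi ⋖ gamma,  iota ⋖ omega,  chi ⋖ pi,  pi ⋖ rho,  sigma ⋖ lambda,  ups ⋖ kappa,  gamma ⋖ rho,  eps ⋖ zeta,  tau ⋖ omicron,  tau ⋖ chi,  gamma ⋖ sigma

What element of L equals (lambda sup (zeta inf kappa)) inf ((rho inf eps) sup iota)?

zeta ∧ kappa = omicron
lambda ∨ omicron = lambda
rho ∧ eps = eps
eps ∨ iota = omega
lambda ∧ omega = omega

omega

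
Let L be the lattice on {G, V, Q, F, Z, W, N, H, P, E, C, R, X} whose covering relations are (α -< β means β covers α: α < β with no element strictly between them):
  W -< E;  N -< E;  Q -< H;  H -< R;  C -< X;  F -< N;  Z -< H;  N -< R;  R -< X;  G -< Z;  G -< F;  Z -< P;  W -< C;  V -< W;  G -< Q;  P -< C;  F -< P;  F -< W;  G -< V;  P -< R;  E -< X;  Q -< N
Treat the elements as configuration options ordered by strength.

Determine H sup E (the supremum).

X

Common upper bounds of {H, E}: X.
The least among these is X.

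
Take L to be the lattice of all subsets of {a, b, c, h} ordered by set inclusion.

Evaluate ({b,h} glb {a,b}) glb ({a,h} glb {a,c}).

{}

{b,h} ∧ {a,b} = {b}
{a,h} ∧ {a,c} = {a}
{b} ∧ {a} = {}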